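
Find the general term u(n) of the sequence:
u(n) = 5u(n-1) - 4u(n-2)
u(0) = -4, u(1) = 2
Characteristic equation: x² - 5x + 4 = 0, which factors as (x - (4))(x - (1)) = 0.
Roots r₁ = 4, r₂ = 1 (distinct).
General solution: u(n) = A·(4)^n + B·(1)^n.
From u(0) = -4: A + B = -4.
From u(1) = 2: 4A + B = 2.
Solving: A = 2, B = -6.
So u(n) = 2 \cdot 4^{n} - 6.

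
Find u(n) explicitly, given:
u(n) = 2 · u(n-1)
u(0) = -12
Pure geometric recurrence with ratio 2.
By induction u(n) = u(0) · (2)^n = - 12 \cdot 2^{n}.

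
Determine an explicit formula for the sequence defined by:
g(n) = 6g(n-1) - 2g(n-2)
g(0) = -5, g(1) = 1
Characteristic equation: x² - 6x + 2 = 0.
Discriminant Δ = (6)² + 4·(-2) = 28.
Roots r₁,₂ = (6 ± √28)/2, so r₁ = \sqrt{7} + 3, r₂ = 3 - \sqrt{7}.
General solution: g(n) = A·r₁^n + B·r₂^n.
From the initial conditions, A + B = -5 and r₁A + r₂B = 1.
Since r₁ - r₂ = √28: A = (1 - (-5)r₂)/√28 = - \frac{5}{2} + \frac{8 \sqrt{7}}{7}, and B = -5 - A = - \frac{8 \sqrt{7}}{7} - \frac{5}{2}.
So g(n) = \left(- \frac{5}{2} + \frac{8 \sqrt{7}}{7}\right)\left(\sqrt{7} + 3\right)^n + \left(- \frac{8 \sqrt{7}}{7} - \frac{5}{2}\right)\left(3 - \sqrt{7}\right)^n.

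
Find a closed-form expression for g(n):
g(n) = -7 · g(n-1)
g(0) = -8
Pure geometric recurrence with ratio -7.
By induction g(n) = g(0) · (-7)^n = - 8 \left(-7\right)^{n}.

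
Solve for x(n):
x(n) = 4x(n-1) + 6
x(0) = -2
First-order linear non-homogeneous.
Homogeneous solution: x_h(n) = A·(4)^n.
Try constant particular solution x_p = K: K = 4K + 6 ⇒ K = -2.
General: x(n) = A·(4)^n - 2.
Apply x(0) = -2: A - 2 = -2 ⇒ A = 0.
So x(n) = -2.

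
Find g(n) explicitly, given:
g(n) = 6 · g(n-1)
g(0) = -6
Pure geometric recurrence with ratio 6.
By induction g(n) = g(0) · (6)^n = - 6 \cdot 6^{n}.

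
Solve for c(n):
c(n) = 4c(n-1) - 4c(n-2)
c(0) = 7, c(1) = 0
Characteristic equation: x² - 4x + 4 = 0, which is (x - (2))².
Repeated root r = 2.
General solution: c(n) = (A + Bn)·(2)^n.
From c(0) = 7: A = 7.
From c(1) = 0: (A + B)·(2) = 0 ⇒ B = -7.
So c(n) = \left(7 - 7 n\right) \cdot (2)^n.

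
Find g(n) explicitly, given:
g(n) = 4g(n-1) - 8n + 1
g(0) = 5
First-order linear with linear forcing.
Homogeneous solution: g_h(n) = A·(4)^n.
Try particular g_p(n) = pn + q. Substituting:
  pn + q = 4(p(n-1) + q) - 8n + 1.
Matching the n-coefficient: p = 4p - 8 ⇒ p = \frac{8}{3}.
Matching constants: q = -4p + 4q + 1 ⇒ q = \frac{29}{9}.
General: g(n) = A·(4)^n + \frac{8 n}{3} + \frac{29}{9}.
Apply g(0) = 5: A + \frac{29}{9} = 5 ⇒ A = \frac{16}{9}.
So g(n) = \frac{16 \cdot 4^{n}}{9} + \frac{8 n}{3} + \frac{29}{9}.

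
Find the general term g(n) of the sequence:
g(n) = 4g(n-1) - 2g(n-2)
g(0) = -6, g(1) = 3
Characteristic equation: x² - 4x + 2 = 0.
Discriminant Δ = (4)² + 4·(-2) = 8.
Roots r₁,₂ = (4 ± √8)/2, so r₁ = \sqrt{2} + 2, r₂ = 2 - \sqrt{2}.
General solution: g(n) = A·r₁^n + B·r₂^n.
From the initial conditions, A + B = -6 and r₁A + r₂B = 3.
Since r₁ - r₂ = √8: A = (3 - (-6)r₂)/√8 = -3 + \frac{15 \sqrt{2}}{4}, and B = -6 - A = - \frac{15 \sqrt{2}}{4} - 3.
So g(n) = \left(-3 + \frac{15 \sqrt{2}}{4}\right)\left(\sqrt{2} + 2\right)^n + \left(- \frac{15 \sqrt{2}}{4} - 3\right)\left(2 - \sqrt{2}\right)^n.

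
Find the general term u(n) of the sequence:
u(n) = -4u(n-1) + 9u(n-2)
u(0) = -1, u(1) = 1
Characteristic equation: x² + 4x - 9 = 0.
Discriminant Δ = (-4)² + 4·(9) = 52.
Roots r₁,₂ = (-4 ± √52)/2, so r₁ = -2 + \sqrt{13}, r₂ = - \sqrt{13} - 2.
General solution: u(n) = A·r₁^n + B·r₂^n.
From the initial conditions, A + B = -1 and r₁A + r₂B = 1.
Since r₁ - r₂ = √52: A = (1 - (-1)r₂)/√52 = - \frac{1}{2} - \frac{\sqrt{13}}{26}, and B = -1 - A = - \frac{1}{2} + \frac{\sqrt{13}}{26}.
So u(n) = \left(- \frac{1}{2} - \frac{\sqrt{13}}{26}\right)\left(-2 + \sqrt{13}\right)^n + \left(- \frac{1}{2} + \frac{\sqrt{13}}{26}\right)\left(- \sqrt{13} - 2\right)^n.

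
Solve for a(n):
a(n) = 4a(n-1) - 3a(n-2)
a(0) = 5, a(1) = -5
Characteristic equation: x² - 4x + 3 = 0, which factors as (x - (1))(x - (3)) = 0.
Roots r₁ = 1, r₂ = 3 (distinct).
General solution: a(n) = A·(1)^n + B·(3)^n.
From a(0) = 5: A + B = 5.
From a(1) = -5: A + 3B = -5.
Solving: A = 10, B = -5.
So a(n) = 10 - 5 \cdot 3^{n}.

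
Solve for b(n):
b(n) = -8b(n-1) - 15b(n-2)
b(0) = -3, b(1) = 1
Characteristic equation: x² + 8x + 15 = 0, which factors as (x - (-3))(x - (-5)) = 0.
Roots r₁ = -3, r₂ = -5 (distinct).
General solution: b(n) = A·(-3)^n + B·(-5)^n.
From b(0) = -3: A + B = -3.
From b(1) = 1: -3A - 5B = 1.
Solving: A = -7, B = 4.
So b(n) = - 7 \left(-3\right)^{n} + 4 \left(-5\right)^{n}.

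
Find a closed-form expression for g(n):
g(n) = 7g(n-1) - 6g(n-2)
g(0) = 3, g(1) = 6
Characteristic equation: x² - 7x + 6 = 0, which factors as (x - (1))(x - (6)) = 0.
Roots r₁ = 1, r₂ = 6 (distinct).
General solution: g(n) = A·(1)^n + B·(6)^n.
From g(0) = 3: A + B = 3.
From g(1) = 6: A + 6B = 6.
Solving: A = \frac{12}{5}, B = \frac{3}{5}.
So g(n) = \frac{3 \cdot 6^{n}}{5} + \frac{12}{5}.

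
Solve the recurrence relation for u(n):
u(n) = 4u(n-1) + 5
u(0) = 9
First-order linear non-homogeneous.
Homogeneous solution: u_h(n) = A·(4)^n.
Try constant particular solution u_p = K: K = 4K + 5 ⇒ K = - \frac{5}{3}.
General: u(n) = A·(4)^n - \frac{5}{3}.
Apply u(0) = 9: A - \frac{5}{3} = 9 ⇒ A = \frac{32}{3}.
So u(n) = \frac{32 \cdot 4^{n}}{3} - \frac{5}{3}.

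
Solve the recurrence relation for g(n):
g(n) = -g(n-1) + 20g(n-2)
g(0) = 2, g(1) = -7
Characteristic equation: x² + x - 20 = 0, which factors as (x - (4))(x - (-5)) = 0.
Roots r₁ = 4, r₂ = -5 (distinct).
General solution: g(n) = A·(4)^n + B·(-5)^n.
From g(0) = 2: A + B = 2.
From g(1) = -7: 4A - 5B = -7.
Solving: A = \frac{1}{3}, B = \frac{5}{3}.
So g(n) = \frac{5 \left(-5\right)^{n}}{3} + \frac{4^{n}}{3}.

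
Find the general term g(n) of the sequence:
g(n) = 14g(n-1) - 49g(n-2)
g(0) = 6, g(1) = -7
Characteristic equation: x² - 14x + 49 = 0, which is (x - (7))².
Repeated root r = 7.
General solution: g(n) = (A + Bn)·(7)^n.
From g(0) = 6: A = 6.
From g(1) = -7: (A + B)·(7) = -7 ⇒ B = -7.
So g(n) = \left(6 - 7 n\right) \cdot (7)^n.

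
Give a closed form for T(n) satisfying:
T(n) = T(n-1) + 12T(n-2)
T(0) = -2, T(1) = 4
Characteristic equation: x² - x - 12 = 0, which factors as (x - (4))(x - (-3)) = 0.
Roots r₁ = 4, r₂ = -3 (distinct).
General solution: T(n) = A·(4)^n + B·(-3)^n.
From T(0) = -2: A + B = -2.
From T(1) = 4: 4A - 3B = 4.
Solving: A = - \frac{2}{7}, B = - \frac{12}{7}.
So T(n) = - \frac{12 \left(-3\right)^{n}}{7} - \frac{2 \cdot 4^{n}}{7}.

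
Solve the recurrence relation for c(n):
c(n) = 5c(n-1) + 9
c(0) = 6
First-order linear non-homogeneous.
Homogeneous solution: c_h(n) = A·(5)^n.
Try constant particular solution c_p = K: K = 5K + 9 ⇒ K = - \frac{9}{4}.
General: c(n) = A·(5)^n - \frac{9}{4}.
Apply c(0) = 6: A - \frac{9}{4} = 6 ⇒ A = \frac{33}{4}.
So c(n) = \frac{33 \cdot 5^{n}}{4} - \frac{9}{4}.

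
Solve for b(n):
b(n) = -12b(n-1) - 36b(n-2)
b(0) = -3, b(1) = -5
Characteristic equation: x² + 12x + 36 = 0, which is (x - (-6))².
Repeated root r = -6.
General solution: b(n) = (A + Bn)·(-6)^n.
From b(0) = -3: A = -3.
From b(1) = -5: (A + B)·(-6) = -5 ⇒ B = \frac{23}{6}.
So b(n) = \left(\frac{23 n}{6} - 3\right) \cdot (-6)^n.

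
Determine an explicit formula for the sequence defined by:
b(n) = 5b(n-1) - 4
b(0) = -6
First-order linear non-homogeneous.
Homogeneous solution: b_h(n) = A·(5)^n.
Try constant particular solution b_p = K: K = 5K - 4 ⇒ K = 1.
General: b(n) = A·(5)^n + 1.
Apply b(0) = -6: A + 1 = -6 ⇒ A = -7.
So b(n) = 1 - 7 \cdot 5^{n}.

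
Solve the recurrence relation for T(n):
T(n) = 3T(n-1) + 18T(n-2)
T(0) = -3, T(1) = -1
Characteristic equation: x² - 3x - 18 = 0, which factors as (x - (6))(x - (-3)) = 0.
Roots r₁ = 6, r₂ = -3 (distinct).
General solution: T(n) = A·(6)^n + B·(-3)^n.
From T(0) = -3: A + B = -3.
From T(1) = -1: 6A - 3B = -1.
Solving: A = - \frac{10}{9}, B = - \frac{17}{9}.
So T(n) = - \frac{17 \left(-3\right)^{n}}{9} - \frac{10 \cdot 6^{n}}{9}.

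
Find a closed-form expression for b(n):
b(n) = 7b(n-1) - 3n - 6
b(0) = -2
First-order linear with linear forcing.
Homogeneous solution: b_h(n) = A·(7)^n.
Try particular b_p(n) = pn + q. Substituting:
  pn + q = 7(p(n-1) + q) - 3n - 6.
Matching the n-coefficient: p = 7p - 3 ⇒ p = \frac{1}{2}.
Matching constants: q = -7p + 7q - 6 ⇒ q = \frac{19}{12}.
General: b(n) = A·(7)^n + \frac{n}{2} + \frac{19}{12}.
Apply b(0) = -2: A + \frac{19}{12} = -2 ⇒ A = - \frac{43}{12}.
So b(n) = - \frac{43 \cdot 7^{n}}{12} + \frac{n}{2} + \frac{19}{12}.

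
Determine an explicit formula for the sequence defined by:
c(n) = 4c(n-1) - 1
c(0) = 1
First-order linear non-homogeneous.
Homogeneous solution: c_h(n) = A·(4)^n.
Try constant particular solution c_p = K: K = 4K - 1 ⇒ K = \frac{1}{3}.
General: c(n) = A·(4)^n + \frac{1}{3}.
Apply c(0) = 1: A + \frac{1}{3} = 1 ⇒ A = \frac{2}{3}.
So c(n) = \frac{2 \cdot 4^{n}}{3} + \frac{1}{3}.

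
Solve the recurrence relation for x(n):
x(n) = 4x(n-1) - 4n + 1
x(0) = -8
First-order linear with linear forcing.
Homogeneous solution: x_h(n) = A·(4)^n.
Try particular x_p(n) = pn + q. Substituting:
  pn + q = 4(p(n-1) + q) - 4n + 1.
Matching the n-coefficient: p = 4p - 4 ⇒ p = \frac{4}{3}.
Matching constants: q = -4p + 4q + 1 ⇒ q = \frac{13}{9}.
General: x(n) = A·(4)^n + \frac{4 n}{3} + \frac{13}{9}.
Apply x(0) = -8: A + \frac{13}{9} = -8 ⇒ A = - \frac{85}{9}.
So x(n) = - \frac{85 \cdot 4^{n}}{9} + \frac{4 n}{3} + \frac{13}{9}.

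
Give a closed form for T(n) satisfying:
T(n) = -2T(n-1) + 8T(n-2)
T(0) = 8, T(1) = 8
Characteristic equation: x² + 2x - 8 = 0, which factors as (x - (-4))(x - (2)) = 0.
Roots r₁ = -4, r₂ = 2 (distinct).
General solution: T(n) = A·(-4)^n + B·(2)^n.
From T(0) = 8: A + B = 8.
From T(1) = 8: -4A + 2B = 8.
Solving: A = \frac{4}{3}, B = \frac{20}{3}.
So T(n) = \frac{4 \left(-4\right)^{n}}{3} + \frac{20 \cdot 2^{n}}{3}.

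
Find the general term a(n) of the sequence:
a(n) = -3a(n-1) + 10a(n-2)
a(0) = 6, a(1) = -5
Characteristic equation: x² + 3x - 10 = 0, which factors as (x - (-5))(x - (2)) = 0.
Roots r₁ = -5, r₂ = 2 (distinct).
General solution: a(n) = A·(-5)^n + B·(2)^n.
From a(0) = 6: A + B = 6.
From a(1) = -5: -5A + 2B = -5.
Solving: A = \frac{17}{7}, B = \frac{25}{7}.
So a(n) = \frac{17 \left(-5\right)^{n}}{7} + \frac{25 \cdot 2^{n}}{7}.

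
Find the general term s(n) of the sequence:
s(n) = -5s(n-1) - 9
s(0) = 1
First-order linear non-homogeneous.
Homogeneous solution: s_h(n) = A·(-5)^n.
Try constant particular solution s_p = K: K = -5K - 9 ⇒ K = - \frac{3}{2}.
General: s(n) = A·(-5)^n - \frac{3}{2}.
Apply s(0) = 1: A - \frac{3}{2} = 1 ⇒ A = \frac{5}{2}.
So s(n) = \frac{5 \left(-5\right)^{n}}{2} - \frac{3}{2}.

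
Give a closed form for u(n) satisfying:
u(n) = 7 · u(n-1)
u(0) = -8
Pure geometric recurrence with ratio 7.
By induction u(n) = u(0) · (7)^n = - 8 \cdot 7^{n}.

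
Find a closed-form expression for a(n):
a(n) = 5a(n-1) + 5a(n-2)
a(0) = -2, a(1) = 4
Characteristic equation: x² - 5x - 5 = 0.
Discriminant Δ = (5)² + 4·(5) = 45.
Roots r₁,₂ = (5 ± √45)/2, so r₁ = \frac{5}{2} + \frac{3 \sqrt{5}}{2}, r₂ = \frac{5}{2} - \frac{3 \sqrt{5}}{2}.
General solution: a(n) = A·r₁^n + B·r₂^n.
From the initial conditions, A + B = -2 and r₁A + r₂B = 4.
Since r₁ - r₂ = √45: A = (4 - (-2)r₂)/√45 = -1 + \frac{3 \sqrt{5}}{5}, and B = -2 - A = - \frac{3 \sqrt{5}}{5} - 1.
So a(n) = \left(-1 + \frac{3 \sqrt{5}}{5}\right)\left(\frac{5}{2} + \frac{3 \sqrt{5}}{2}\right)^n + \left(- \frac{3 \sqrt{5}}{5} - 1\right)\left(\frac{5}{2} - \frac{3 \sqrt{5}}{2}\right)^n.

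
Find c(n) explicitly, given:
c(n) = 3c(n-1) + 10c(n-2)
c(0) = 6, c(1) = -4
Characteristic equation: x² - 3x - 10 = 0, which factors as (x - (5))(x - (-2)) = 0.
Roots r₁ = 5, r₂ = -2 (distinct).
General solution: c(n) = A·(5)^n + B·(-2)^n.
From c(0) = 6: A + B = 6.
From c(1) = -4: 5A - 2B = -4.
Solving: A = \frac{8}{7}, B = \frac{34}{7}.
So c(n) = \frac{34 \left(-2\right)^{n}}{7} + \frac{8 \cdot 5^{n}}{7}.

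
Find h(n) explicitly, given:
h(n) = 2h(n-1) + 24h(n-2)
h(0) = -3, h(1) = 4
Characteristic equation: x² - 2x - 24 = 0, which factors as (x - (-4))(x - (6)) = 0.
Roots r₁ = -4, r₂ = 6 (distinct).
General solution: h(n) = A·(-4)^n + B·(6)^n.
From h(0) = -3: A + B = -3.
From h(1) = 4: -4A + 6B = 4.
Solving: A = - \frac{11}{5}, B = - \frac{4}{5}.
So h(n) = - \frac{11 \left(-4\right)^{n}}{5} - \frac{4 \cdot 6^{n}}{5}.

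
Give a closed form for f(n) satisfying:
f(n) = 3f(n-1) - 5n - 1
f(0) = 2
First-order linear with linear forcing.
Homogeneous solution: f_h(n) = A·(3)^n.
Try particular f_p(n) = pn + q. Substituting:
  pn + q = 3(p(n-1) + q) - 5n - 1.
Matching the n-coefficient: p = 3p - 5 ⇒ p = \frac{5}{2}.
Matching constants: q = -3p + 3q - 1 ⇒ q = \frac{17}{4}.
General: f(n) = A·(3)^n + \frac{5 n}{2} + \frac{17}{4}.
Apply f(0) = 2: A + \frac{17}{4} = 2 ⇒ A = - \frac{9}{4}.
So f(n) = - \frac{9 \cdot 3^{n}}{4} + \frac{5 n}{2} + \frac{17}{4}.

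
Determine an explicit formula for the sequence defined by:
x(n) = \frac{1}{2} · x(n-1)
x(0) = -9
Pure geometric recurrence with ratio \frac{1}{2}.
By induction x(n) = x(0) · (\frac{1}{2})^n = - 9 \cdot 2^{- n}.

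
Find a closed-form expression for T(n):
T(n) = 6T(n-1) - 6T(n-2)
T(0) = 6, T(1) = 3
Characteristic equation: x² - 6x + 6 = 0.
Discriminant Δ = (6)² + 4·(-6) = 12.
Roots r₁,₂ = (6 ± √12)/2, so r₁ = \sqrt{3} + 3, r₂ = 3 - \sqrt{3}.
General solution: T(n) = A·r₁^n + B·r₂^n.
From the initial conditions, A + B = 6 and r₁A + r₂B = 3.
Since r₁ - r₂ = √12: A = (3 - (6)r₂)/√12 = 3 - \frac{5 \sqrt{3}}{2}, and B = 6 - A = 3 + \frac{5 \sqrt{3}}{2}.
So T(n) = \left(3 - \frac{5 \sqrt{3}}{2}\right)\left(\sqrt{3} + 3\right)^n + \left(3 + \frac{5 \sqrt{3}}{2}\right)\left(3 - \sqrt{3}\right)^n.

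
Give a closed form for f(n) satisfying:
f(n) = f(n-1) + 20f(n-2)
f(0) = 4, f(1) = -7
Characteristic equation: x² - x - 20 = 0, which factors as (x - (-4))(x - (5)) = 0.
Roots r₁ = -4, r₂ = 5 (distinct).
General solution: f(n) = A·(-4)^n + B·(5)^n.
From f(0) = 4: A + B = 4.
From f(1) = -7: -4A + 5B = -7.
Solving: A = 3, B = 1.
So f(n) = 3 \left(-4\right)^{n} + 5^{n}.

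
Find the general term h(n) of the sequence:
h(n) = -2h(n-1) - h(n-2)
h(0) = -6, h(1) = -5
Characteristic equation: x² + 2x + 1 = 0, which is (x - (-1))².
Repeated root r = -1.
General solution: h(n) = (A + Bn)·(-1)^n.
From h(0) = -6: A = -6.
From h(1) = -5: (A + B)·(-1) = -5 ⇒ B = 11.
So h(n) = \left(11 n - 6\right) \cdot (-1)^n.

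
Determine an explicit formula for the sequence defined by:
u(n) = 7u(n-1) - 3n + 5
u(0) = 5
First-order linear with linear forcing.
Homogeneous solution: u_h(n) = A·(7)^n.
Try particular u_p(n) = pn + q. Substituting:
  pn + q = 7(p(n-1) + q) - 3n + 5.
Matching the n-coefficient: p = 7p - 3 ⇒ p = \frac{1}{2}.
Matching constants: q = -7p + 7q + 5 ⇒ q = - \frac{1}{4}.
General: u(n) = A·(7)^n + \frac{n}{2} - \frac{1}{4}.
Apply u(0) = 5: A - \frac{1}{4} = 5 ⇒ A = \frac{21}{4}.
So u(n) = \frac{21 \cdot 7^{n}}{4} + \frac{n}{2} - \frac{1}{4}.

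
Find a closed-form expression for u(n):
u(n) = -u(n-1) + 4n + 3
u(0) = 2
First-order linear with linear forcing.
Homogeneous solution: u_h(n) = A·(-1)^n.
Try particular u_p(n) = pn + q. Substituting:
  pn + q = -(p(n-1) + q) + 4n + 3.
Matching the n-coefficient: p = -p + 4 ⇒ p = 2.
Matching constants: q = p - q + 3 ⇒ q = \frac{5}{2}.
General: u(n) = A·(-1)^n + 2 n + \frac{5}{2}.
Apply u(0) = 2: A + \frac{5}{2} = 2 ⇒ A = - \frac{1}{2}.
So u(n) = - \frac{\left(-1\right)^{n}}{2} + 2 n + \frac{5}{2}.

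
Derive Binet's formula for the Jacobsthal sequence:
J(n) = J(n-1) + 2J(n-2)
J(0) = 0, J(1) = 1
This is the Jacobsthal sequence.
Characteristic equation: x² - x - 2 = 0; roots r₁ = 2, r₂ = -1.
General: J(n) = A·r₁^n + B·r₂^n. Solving with J(0)=0, J(1)=1 gives A = \frac{1}{3}, B = - \frac{1}{3}.
So J(n) = - \frac{\left(-1\right)^{n}}{3} + \frac{2^{n}}{3}.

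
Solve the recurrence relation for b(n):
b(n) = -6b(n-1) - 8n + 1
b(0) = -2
First-order linear with linear forcing.
Homogeneous solution: b_h(n) = A·(-6)^n.
Try particular b_p(n) = pn + q. Substituting:
  pn + q = -6(p(n-1) + q) - 8n + 1.
Matching the n-coefficient: p = -6p - 8 ⇒ p = - \frac{8}{7}.
Matching constants: q = 6p - 6q + 1 ⇒ q = - \frac{41}{49}.
General: b(n) = A·(-6)^n - \frac{8 n}{7} - \frac{41}{49}.
Apply b(0) = -2: A - \frac{41}{49} = -2 ⇒ A = - \frac{57}{49}.
So b(n) = - \frac{57 \left(-6\right)^{n}}{49} - \frac{8 n}{7} - \frac{41}{49}.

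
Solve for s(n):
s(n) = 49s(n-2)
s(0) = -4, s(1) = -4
Characteristic equation: x² - 49 = 0, which factors as (x - (-7))(x - (7)) = 0.
Roots r₁ = -7, r₂ = 7 (distinct).
General solution: s(n) = A·(-7)^n + B·(7)^n.
From s(0) = -4: A + B = -4.
From s(1) = -4: -7A + 7B = -4.
Solving: A = - \frac{12}{7}, B = - \frac{16}{7}.
So s(n) = - \frac{12 \left(-7\right)^{n}}{7} - \frac{16 \cdot 7^{n}}{7}.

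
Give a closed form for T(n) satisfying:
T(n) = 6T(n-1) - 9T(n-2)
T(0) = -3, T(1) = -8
Characteristic equation: x² - 6x + 9 = 0, which is (x - (3))².
Repeated root r = 3.
General solution: T(n) = (A + Bn)·(3)^n.
From T(0) = -3: A = -3.
From T(1) = -8: (A + B)·(3) = -8 ⇒ B = \frac{1}{3}.
So T(n) = \left(\frac{n}{3} - 3\right) \cdot (3)^n.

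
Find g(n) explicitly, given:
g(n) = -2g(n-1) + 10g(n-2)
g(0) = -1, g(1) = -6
Characteristic equation: x² + 2x - 10 = 0.
Discriminant Δ = (-2)² + 4·(10) = 44.
Roots r₁,₂ = (-2 ± √44)/2, so r₁ = -1 + \sqrt{11}, r₂ = - \sqrt{11} - 1.
General solution: g(n) = A·r₁^n + B·r₂^n.
From the initial conditions, A + B = -1 and r₁A + r₂B = -6.
Since r₁ - r₂ = √44: A = (-6 - (-1)r₂)/√44 = - \frac{7 \sqrt{11}}{22} - \frac{1}{2}, and B = -1 - A = - \frac{1}{2} + \frac{7 \sqrt{11}}{22}.
So g(n) = \left(- \frac{7 \sqrt{11}}{22} - \frac{1}{2}\right)\left(-1 + \sqrt{11}\right)^n + \left(- \frac{1}{2} + \frac{7 \sqrt{11}}{22}\right)\left(- \sqrt{11} - 1\right)^n.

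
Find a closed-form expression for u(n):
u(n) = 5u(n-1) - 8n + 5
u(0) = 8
First-order linear with linear forcing.
Homogeneous solution: u_h(n) = A·(5)^n.
Try particular u_p(n) = pn + q. Substituting:
  pn + q = 5(p(n-1) + q) - 8n + 5.
Matching the n-coefficient: p = 5p - 8 ⇒ p = 2.
Matching constants: q = -5p + 5q + 5 ⇒ q = \frac{5}{4}.
General: u(n) = A·(5)^n + 2 n + \frac{5}{4}.
Apply u(0) = 8: A + \frac{5}{4} = 8 ⇒ A = \frac{27}{4}.
So u(n) = \frac{27 \cdot 5^{n}}{4} + 2 n + \frac{5}{4}.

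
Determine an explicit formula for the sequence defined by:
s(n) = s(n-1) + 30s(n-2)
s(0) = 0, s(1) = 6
Characteristic equation: x² - x - 30 = 0, which factors as (x - (6))(x - (-5)) = 0.
Roots r₁ = 6, r₂ = -5 (distinct).
General solution: s(n) = A·(6)^n + B·(-5)^n.
From s(0) = 0: A + B = 0.
From s(1) = 6: 6A - 5B = 6.
Solving: A = \frac{6}{11}, B = - \frac{6}{11}.
So s(n) = - \frac{6 \left(-5\right)^{n}}{11} + \frac{6 \cdot 6^{n}}{11}.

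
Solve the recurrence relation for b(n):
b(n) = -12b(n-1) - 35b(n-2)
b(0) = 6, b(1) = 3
Characteristic equation: x² + 12x + 35 = 0, which factors as (x - (-7))(x - (-5)) = 0.
Roots r₁ = -7, r₂ = -5 (distinct).
General solution: b(n) = A·(-7)^n + B·(-5)^n.
From b(0) = 6: A + B = 6.
From b(1) = 3: -7A - 5B = 3.
Solving: A = - \frac{33}{2}, B = \frac{45}{2}.
So b(n) = \frac{45 \left(-5\right)^{n}}{2} - \frac{33 \left(-7\right)^{n}}{2}.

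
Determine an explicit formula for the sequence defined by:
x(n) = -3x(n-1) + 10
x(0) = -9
First-order linear non-homogeneous.
Homogeneous solution: x_h(n) = A·(-3)^n.
Try constant particular solution x_p = K: K = -3K + 10 ⇒ K = \frac{5}{2}.
General: x(n) = A·(-3)^n + \frac{5}{2}.
Apply x(0) = -9: A + \frac{5}{2} = -9 ⇒ A = - \frac{23}{2}.
So x(n) = \frac{5}{2} - \frac{23 \left(-3\right)^{n}}{2}.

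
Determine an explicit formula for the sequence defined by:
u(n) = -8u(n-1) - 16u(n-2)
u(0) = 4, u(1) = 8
Characteristic equation: x² + 8x + 16 = 0, which is (x - (-4))².
Repeated root r = -4.
General solution: u(n) = (A + Bn)·(-4)^n.
From u(0) = 4: A = 4.
From u(1) = 8: (A + B)·(-4) = 8 ⇒ B = -6.
So u(n) = \left(4 - 6 n\right) \cdot (-4)^n.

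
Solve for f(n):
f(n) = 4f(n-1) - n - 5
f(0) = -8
First-order linear with linear forcing.
Homogeneous solution: f_h(n) = A·(4)^n.
Try particular f_p(n) = pn + q. Substituting:
  pn + q = 4(p(n-1) + q) - n - 5.
Matching the n-coefficient: p = 4p - 1 ⇒ p = \frac{1}{3}.
Matching constants: q = -4p + 4q - 5 ⇒ q = \frac{19}{9}.
General: f(n) = A·(4)^n + \frac{n}{3} + \frac{19}{9}.
Apply f(0) = -8: A + \frac{19}{9} = -8 ⇒ A = - \frac{91}{9}.
So f(n) = - \frac{91 \cdot 4^{n}}{9} + \frac{n}{3} + \frac{19}{9}.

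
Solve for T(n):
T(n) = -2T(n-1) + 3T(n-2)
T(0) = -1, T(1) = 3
Characteristic equation: x² + 2x - 3 = 0, which factors as (x - (-3))(x - (1)) = 0.
Roots r₁ = -3, r₂ = 1 (distinct).
General solution: T(n) = A·(-3)^n + B·(1)^n.
From T(0) = -1: A + B = -1.
From T(1) = 3: -3A + B = 3.
Solving: A = -1, B = 0.
So T(n) = - \left(-3\right)^{n}.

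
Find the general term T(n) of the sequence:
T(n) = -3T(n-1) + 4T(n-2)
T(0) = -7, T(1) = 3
Characteristic equation: x² + 3x - 4 = 0, which factors as (x - (1))(x - (-4)) = 0.
Roots r₁ = 1, r₂ = -4 (distinct).
General solution: T(n) = A·(1)^n + B·(-4)^n.
From T(0) = -7: A + B = -7.
From T(1) = 3: A - 4B = 3.
Solving: A = -5, B = -2.
So T(n) = - 2 \left(-4\right)^{n} - 5.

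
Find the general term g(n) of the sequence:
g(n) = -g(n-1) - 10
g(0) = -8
First-order linear non-homogeneous.
Homogeneous solution: g_h(n) = A·(-1)^n.
Try constant particular solution g_p = K: K = -K - 10 ⇒ K = -5.
General: g(n) = A·(-1)^n - 5.
Apply g(0) = -8: A - 5 = -8 ⇒ A = -3.
So g(n) = - 3 \left(-1\right)^{n} - 5.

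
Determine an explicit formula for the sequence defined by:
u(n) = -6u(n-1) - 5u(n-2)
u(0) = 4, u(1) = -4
Characteristic equation: x² + 6x + 5 = 0, which factors as (x - (-5))(x - (-1)) = 0.
Roots r₁ = -5, r₂ = -1 (distinct).
General solution: u(n) = A·(-5)^n + B·(-1)^n.
From u(0) = 4: A + B = 4.
From u(1) = -4: -5A - B = -4.
Solving: A = 0, B = 4.
So u(n) = 4 \left(-1\right)^{n}.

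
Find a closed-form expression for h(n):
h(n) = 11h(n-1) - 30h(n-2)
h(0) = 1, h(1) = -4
Characteristic equation: x² - 11x + 30 = 0, which factors as (x - (6))(x - (5)) = 0.
Roots r₁ = 6, r₂ = 5 (distinct).
General solution: h(n) = A·(6)^n + B·(5)^n.
From h(0) = 1: A + B = 1.
From h(1) = -4: 6A + 5B = -4.
Solving: A = -9, B = 10.
So h(n) = 10 \cdot 5^{n} - 9 \cdot 6^{n}.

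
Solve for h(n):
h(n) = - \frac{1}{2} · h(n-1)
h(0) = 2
Pure geometric recurrence with ratio - \frac{1}{2}.
By induction h(n) = h(0) · (- \frac{1}{2})^n = 2 \left(- \frac{1}{2}\right)^{n}.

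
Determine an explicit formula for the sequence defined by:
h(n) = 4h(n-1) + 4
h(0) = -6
First-order linear non-homogeneous.
Homogeneous solution: h_h(n) = A·(4)^n.
Try constant particular solution h_p = K: K = 4K + 4 ⇒ K = - \frac{4}{3}.
General: h(n) = A·(4)^n - \frac{4}{3}.
Apply h(0) = -6: A - \frac{4}{3} = -6 ⇒ A = - \frac{14}{3}.
So h(n) = - \frac{14 \cdot 4^{n}}{3} - \frac{4}{3}.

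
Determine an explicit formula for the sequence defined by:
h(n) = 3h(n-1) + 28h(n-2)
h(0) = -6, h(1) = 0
Characteristic equation: x² - 3x - 28 = 0, which factors as (x - (-4))(x - (7)) = 0.
Roots r₁ = -4, r₂ = 7 (distinct).
General solution: h(n) = A·(-4)^n + B·(7)^n.
From h(0) = -6: A + B = -6.
From h(1) = 0: -4A + 7B = 0.
Solving: A = - \frac{42}{11}, B = - \frac{24}{11}.
So h(n) = - \frac{42 \left(-4\right)^{n}}{11} - \frac{24 \cdot 7^{n}}{11}.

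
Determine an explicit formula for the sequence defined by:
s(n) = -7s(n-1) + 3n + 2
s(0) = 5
First-order linear with linear forcing.
Homogeneous solution: s_h(n) = A·(-7)^n.
Try particular s_p(n) = pn + q. Substituting:
  pn + q = -7(p(n-1) + q) + 3n + 2.
Matching the n-coefficient: p = -7p + 3 ⇒ p = \frac{3}{8}.
Matching constants: q = 7p - 7q + 2 ⇒ q = \frac{37}{64}.
General: s(n) = A·(-7)^n + \frac{3 n}{8} + \frac{37}{64}.
Apply s(0) = 5: A + \frac{37}{64} = 5 ⇒ A = \frac{283}{64}.
So s(n) = \frac{283 \left(-7\right)^{n}}{64} + \frac{3 n}{8} + \frac{37}{64}.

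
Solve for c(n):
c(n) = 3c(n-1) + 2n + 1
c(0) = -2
First-order linear with linear forcing.
Homogeneous solution: c_h(n) = A·(3)^n.
Try particular c_p(n) = pn + q. Substituting:
  pn + q = 3(p(n-1) + q) + 2n + 1.
Matching the n-coefficient: p = 3p + 2 ⇒ p = -1.
Matching constants: q = -3p + 3q + 1 ⇒ q = -2.
General: c(n) = A·(3)^n - n - 2.
Apply c(0) = -2: A - 2 = -2 ⇒ A = 0.
So c(n) = - n - 2.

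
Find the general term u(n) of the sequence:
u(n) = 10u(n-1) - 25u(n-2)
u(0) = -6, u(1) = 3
Characteristic equation: x² - 10x + 25 = 0, which is (x - (5))².
Repeated root r = 5.
General solution: u(n) = (A + Bn)·(5)^n.
From u(0) = -6: A = -6.
From u(1) = 3: (A + B)·(5) = 3 ⇒ B = \frac{33}{5}.
So u(n) = \left(\frac{33 n}{5} - 6\right) \cdot (5)^n.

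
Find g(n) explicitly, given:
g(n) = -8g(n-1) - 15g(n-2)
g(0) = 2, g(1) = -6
Characteristic equation: x² + 8x + 15 = 0, which factors as (x - (-5))(x - (-3)) = 0.
Roots r₁ = -5, r₂ = -3 (distinct).
General solution: g(n) = A·(-5)^n + B·(-3)^n.
From g(0) = 2: A + B = 2.
From g(1) = -6: -5A - 3B = -6.
Solving: A = 0, B = 2.
So g(n) = 2 \left(-3\right)^{n}.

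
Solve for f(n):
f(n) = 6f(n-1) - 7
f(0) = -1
First-order linear non-homogeneous.
Homogeneous solution: f_h(n) = A·(6)^n.
Try constant particular solution f_p = K: K = 6K - 7 ⇒ K = \frac{7}{5}.
General: f(n) = A·(6)^n + \frac{7}{5}.
Apply f(0) = -1: A + \frac{7}{5} = -1 ⇒ A = - \frac{12}{5}.
So f(n) = \frac{7}{5} - \frac{12 \cdot 6^{n}}{5}.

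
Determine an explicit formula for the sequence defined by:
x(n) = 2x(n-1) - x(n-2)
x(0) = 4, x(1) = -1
Characteristic equation: x² - 2x + 1 = 0, which is (x - (1))².
Repeated root r = 1.
General solution: x(n) = (A + Bn)·(1)^n.
From x(0) = 4: A = 4.
From x(1) = -1: (A + B)·(1) = -1 ⇒ B = -5.
So x(n) = \left(4 - 5 n\right) \cdot (1)^n.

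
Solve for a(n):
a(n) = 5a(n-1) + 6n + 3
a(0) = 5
First-order linear with linear forcing.
Homogeneous solution: a_h(n) = A·(5)^n.
Try particular a_p(n) = pn + q. Substituting:
  pn + q = 5(p(n-1) + q) + 6n + 3.
Matching the n-coefficient: p = 5p + 6 ⇒ p = - \frac{3}{2}.
Matching constants: q = -5p + 5q + 3 ⇒ q = - \frac{21}{8}.
General: a(n) = A·(5)^n - \frac{3 n}{2} - \frac{21}{8}.
Apply a(0) = 5: A - \frac{21}{8} = 5 ⇒ A = \frac{61}{8}.
So a(n) = \frac{61 \cdot 5^{n}}{8} - \frac{3 n}{2} - \frac{21}{8}.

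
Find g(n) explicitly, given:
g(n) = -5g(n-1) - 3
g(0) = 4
First-order linear non-homogeneous.
Homogeneous solution: g_h(n) = A·(-5)^n.
Try constant particular solution g_p = K: K = -5K - 3 ⇒ K = - \frac{1}{2}.
General: g(n) = A·(-5)^n - \frac{1}{2}.
Apply g(0) = 4: A - \frac{1}{2} = 4 ⇒ A = \frac{9}{2}.
So g(n) = \frac{9 \left(-5\right)^{n}}{2} - \frac{1}{2}.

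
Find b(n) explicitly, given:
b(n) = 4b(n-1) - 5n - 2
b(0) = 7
First-order linear with linear forcing.
Homogeneous solution: b_h(n) = A·(4)^n.
Try particular b_p(n) = pn + q. Substituting:
  pn + q = 4(p(n-1) + q) - 5n - 2.
Matching the n-coefficient: p = 4p - 5 ⇒ p = \frac{5}{3}.
Matching constants: q = -4p + 4q - 2 ⇒ q = \frac{26}{9}.
General: b(n) = A·(4)^n + \frac{5 n}{3} + \frac{26}{9}.
Apply b(0) = 7: A + \frac{26}{9} = 7 ⇒ A = \frac{37}{9}.
So b(n) = \frac{37 \cdot 4^{n}}{9} + \frac{5 n}{3} + \frac{26}{9}.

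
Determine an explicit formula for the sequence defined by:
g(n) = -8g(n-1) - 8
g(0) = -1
First-order linear non-homogeneous.
Homogeneous solution: g_h(n) = A·(-8)^n.
Try constant particular solution g_p = K: K = -8K - 8 ⇒ K = - \frac{8}{9}.
General: g(n) = A·(-8)^n - \frac{8}{9}.
Apply g(0) = -1: A - \frac{8}{9} = -1 ⇒ A = - \frac{1}{9}.
So g(n) = - \frac{\left(-8\right)^{n}}{9} - \frac{8}{9}.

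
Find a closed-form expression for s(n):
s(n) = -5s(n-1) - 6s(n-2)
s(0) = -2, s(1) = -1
Characteristic equation: x² + 5x + 6 = 0, which factors as (x - (-2))(x - (-3)) = 0.
Roots r₁ = -2, r₂ = -3 (distinct).
General solution: s(n) = A·(-2)^n + B·(-3)^n.
From s(0) = -2: A + B = -2.
From s(1) = -1: -2A - 3B = -1.
Solving: A = -7, B = 5.
So s(n) = - 7 \left(-2\right)^{n} + 5 \left(-3\right)^{n}.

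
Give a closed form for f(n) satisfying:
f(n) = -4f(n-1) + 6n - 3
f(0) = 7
First-order linear with linear forcing.
Homogeneous solution: f_h(n) = A·(-4)^n.
Try particular f_p(n) = pn + q. Substituting:
  pn + q = -4(p(n-1) + q) + 6n - 3.
Matching the n-coefficient: p = -4p + 6 ⇒ p = \frac{6}{5}.
Matching constants: q = 4p - 4q - 3 ⇒ q = \frac{9}{25}.
General: f(n) = A·(-4)^n + \frac{6 n}{5} + \frac{9}{25}.
Apply f(0) = 7: A + \frac{9}{25} = 7 ⇒ A = \frac{166}{25}.
So f(n) = \frac{166 \left(-4\right)^{n}}{25} + \frac{6 n}{5} + \frac{9}{25}.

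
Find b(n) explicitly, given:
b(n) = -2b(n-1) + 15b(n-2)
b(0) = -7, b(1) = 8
Characteristic equation: x² + 2x - 15 = 0, which factors as (x - (-5))(x - (3)) = 0.
Roots r₁ = -5, r₂ = 3 (distinct).
General solution: b(n) = A·(-5)^n + B·(3)^n.
From b(0) = -7: A + B = -7.
From b(1) = 8: -5A + 3B = 8.
Solving: A = - \frac{29}{8}, B = - \frac{27}{8}.
So b(n) = - \frac{29 \left(-5\right)^{n}}{8} - \frac{27 \cdot 3^{n}}{8}.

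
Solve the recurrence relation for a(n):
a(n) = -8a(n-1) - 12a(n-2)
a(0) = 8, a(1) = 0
Characteristic equation: x² + 8x + 12 = 0, which factors as (x - (-2))(x - (-6)) = 0.
Roots r₁ = -2, r₂ = -6 (distinct).
General solution: a(n) = A·(-2)^n + B·(-6)^n.
From a(0) = 8: A + B = 8.
From a(1) = 0: -2A - 6B = 0.
Solving: A = 12, B = -4.
So a(n) = 12 \left(-2\right)^{n} - 4 \left(-6\right)^{n}.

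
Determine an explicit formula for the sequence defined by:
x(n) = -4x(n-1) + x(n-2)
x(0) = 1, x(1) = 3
Characteristic equation: x² + 4x - 1 = 0.
Discriminant Δ = (-4)² + 4·(1) = 20.
Roots r₁,₂ = (-4 ± √20)/2, so r₁ = -2 + \sqrt{5}, r₂ = - \sqrt{5} - 2.
General solution: x(n) = A·r₁^n + B·r₂^n.
From the initial conditions, A + B = 1 and r₁A + r₂B = 3.
Since r₁ - r₂ = √20: A = (3 - (1)r₂)/√20 = \frac{1}{2} + \frac{\sqrt{5}}{2}, and B = 1 - A = \frac{1}{2} - \frac{\sqrt{5}}{2}.
So x(n) = \left(\frac{1}{2} + \frac{\sqrt{5}}{2}\right)\left(-2 + \sqrt{5}\right)^n + \left(\frac{1}{2} - \frac{\sqrt{5}}{2}\right)\left(- \sqrt{5} - 2\right)^n.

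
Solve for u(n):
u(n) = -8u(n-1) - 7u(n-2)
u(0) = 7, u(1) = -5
Characteristic equation: x² + 8x + 7 = 0, which factors as (x - (-1))(x - (-7)) = 0.
Roots r₁ = -1, r₂ = -7 (distinct).
General solution: u(n) = A·(-1)^n + B·(-7)^n.
From u(0) = 7: A + B = 7.
From u(1) = -5: -A - 7B = -5.
Solving: A = \frac{22}{3}, B = - \frac{1}{3}.
So u(n) = \frac{22 \left(-1\right)^{n}}{3} - \frac{\left(-7\right)^{n}}{3}.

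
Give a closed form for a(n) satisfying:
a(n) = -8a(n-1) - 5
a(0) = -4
First-order linear non-homogeneous.
Homogeneous solution: a_h(n) = A·(-8)^n.
Try constant particular solution a_p = K: K = -8K - 5 ⇒ K = - \frac{5}{9}.
General: a(n) = A·(-8)^n - \frac{5}{9}.
Apply a(0) = -4: A - \frac{5}{9} = -4 ⇒ A = - \frac{31}{9}.
So a(n) = - \frac{31 \left(-8\right)^{n}}{9} - \frac{5}{9}.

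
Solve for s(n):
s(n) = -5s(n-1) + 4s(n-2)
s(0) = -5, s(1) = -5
Characteristic equation: x² + 5x - 4 = 0.
Discriminant Δ = (-5)² + 4·(4) = 41.
Roots r₁,₂ = (-5 ± √41)/2, so r₁ = - \frac{5}{2} + \frac{\sqrt{41}}{2}, r₂ = - \frac{\sqrt{41}}{2} - \frac{5}{2}.
General solution: s(n) = A·r₁^n + B·r₂^n.
From the initial conditions, A + B = -5 and r₁A + r₂B = -5.
Since r₁ - r₂ = √41: A = (-5 - (-5)r₂)/√41 = - \frac{35 \sqrt{41}}{82} - \frac{5}{2}, and B = -5 - A = - \frac{5}{2} + \frac{35 \sqrt{41}}{82}.
So s(n) = \left(- \frac{35 \sqrt{41}}{82} - \frac{5}{2}\right)\left(- \frac{5}{2} + \frac{\sqrt{41}}{2}\right)^n + \left(- \frac{5}{2} + \frac{35 \sqrt{41}}{82}\right)\left(- \frac{\sqrt{41}}{2} - \frac{5}{2}\right)^n.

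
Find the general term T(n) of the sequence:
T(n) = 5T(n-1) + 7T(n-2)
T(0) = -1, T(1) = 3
Characteristic equation: x² - 5x - 7 = 0.
Discriminant Δ = (5)² + 4·(7) = 53.
Roots r₁,₂ = (5 ± √53)/2, so r₁ = \frac{5}{2} + \frac{\sqrt{53}}{2}, r₂ = \frac{5}{2} - \frac{\sqrt{53}}{2}.
General solution: T(n) = A·r₁^n + B·r₂^n.
From the initial conditions, A + B = -1 and r₁A + r₂B = 3.
Since r₁ - r₂ = √53: A = (3 - (-1)r₂)/√53 = - \frac{1}{2} + \frac{11 \sqrt{53}}{106}, and B = -1 - A = - \frac{11 \sqrt{53}}{106} - \frac{1}{2}.
So T(n) = \left(- \frac{1}{2} + \frac{11 \sqrt{53}}{106}\right)\left(\frac{5}{2} + \frac{\sqrt{53}}{2}\right)^n + \left(- \frac{11 \sqrt{53}}{106} - \frac{1}{2}\right)\left(\frac{5}{2} - \frac{\sqrt{53}}{2}\right)^n.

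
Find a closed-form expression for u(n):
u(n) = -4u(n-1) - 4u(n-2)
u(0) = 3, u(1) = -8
Characteristic equation: x² + 4x + 4 = 0, which is (x - (-2))².
Repeated root r = -2.
General solution: u(n) = (A + Bn)·(-2)^n.
From u(0) = 3: A = 3.
From u(1) = -8: (A + B)·(-2) = -8 ⇒ B = 1.
So u(n) = \left(n + 3\right) \cdot (-2)^n.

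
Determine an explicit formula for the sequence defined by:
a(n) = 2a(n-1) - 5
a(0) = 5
First-order linear non-homogeneous.
Homogeneous solution: a_h(n) = A·(2)^n.
Try constant particular solution a_p = K: K = 2K - 5 ⇒ K = 5.
General: a(n) = A·(2)^n + 5.
Apply a(0) = 5: A + 5 = 5 ⇒ A = 0.
So a(n) = 5.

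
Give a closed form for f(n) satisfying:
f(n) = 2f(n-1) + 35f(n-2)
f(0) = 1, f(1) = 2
Characteristic equation: x² - 2x - 35 = 0, which factors as (x - (7))(x - (-5)) = 0.
Roots r₁ = 7, r₂ = -5 (distinct).
General solution: f(n) = A·(7)^n + B·(-5)^n.
From f(0) = 1: A + B = 1.
From f(1) = 2: 7A - 5B = 2.
Solving: A = \frac{7}{12}, B = \frac{5}{12}.
So f(n) = \frac{5 \left(-5\right)^{n}}{12} + \frac{7 \cdot 7^{n}}{12}.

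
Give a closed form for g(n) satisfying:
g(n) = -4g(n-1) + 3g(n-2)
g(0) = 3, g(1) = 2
Characteristic equation: x² + 4x - 3 = 0.
Discriminant Δ = (-4)² + 4·(3) = 28.
Roots r₁,₂ = (-4 ± √28)/2, so r₁ = -2 + \sqrt{7}, r₂ = - \sqrt{7} - 2.
General solution: g(n) = A·r₁^n + B·r₂^n.
From the initial conditions, A + B = 3 and r₁A + r₂B = 2.
Since r₁ - r₂ = √28: A = (2 - (3)r₂)/√28 = \frac{3}{2} + \frac{4 \sqrt{7}}{7}, and B = 3 - A = \frac{3}{2} - \frac{4 \sqrt{7}}{7}.
So g(n) = \left(\frac{3}{2} + \frac{4 \sqrt{7}}{7}\right)\left(-2 + \sqrt{7}\right)^n + \left(\frac{3}{2} - \frac{4 \sqrt{7}}{7}\right)\left(- \sqrt{7} - 2\right)^n.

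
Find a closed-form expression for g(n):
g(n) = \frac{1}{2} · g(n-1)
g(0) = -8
Pure geometric recurrence with ratio \frac{1}{2}.
By induction g(n) = g(0) · (\frac{1}{2})^n = - 8 \cdot 2^{- n}.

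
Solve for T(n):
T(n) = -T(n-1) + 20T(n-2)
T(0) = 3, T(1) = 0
Characteristic equation: x² + x - 20 = 0, which factors as (x - (4))(x - (-5)) = 0.
Roots r₁ = 4, r₂ = -5 (distinct).
General solution: T(n) = A·(4)^n + B·(-5)^n.
From T(0) = 3: A + B = 3.
From T(1) = 0: 4A - 5B = 0.
Solving: A = \frac{5}{3}, B = \frac{4}{3}.
So T(n) = \frac{4 \left(-5\right)^{n}}{3} + \frac{5 \cdot 4^{n}}{3}.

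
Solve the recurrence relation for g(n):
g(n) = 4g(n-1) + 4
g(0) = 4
First-order linear non-homogeneous.
Homogeneous solution: g_h(n) = A·(4)^n.
Try constant particular solution g_p = K: K = 4K + 4 ⇒ K = - \frac{4}{3}.
General: g(n) = A·(4)^n - \frac{4}{3}.
Apply g(0) = 4: A - \frac{4}{3} = 4 ⇒ A = \frac{16}{3}.
So g(n) = \frac{16 \cdot 4^{n}}{3} - \frac{4}{3}.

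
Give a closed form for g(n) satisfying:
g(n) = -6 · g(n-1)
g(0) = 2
Pure geometric recurrence with ratio -6.
By induction g(n) = g(0) · (-6)^n = 2 \left(-6\right)^{n}.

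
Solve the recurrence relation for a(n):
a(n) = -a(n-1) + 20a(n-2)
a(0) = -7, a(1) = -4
Characteristic equation: x² + x - 20 = 0, which factors as (x - (-5))(x - (4)) = 0.
Roots r₁ = -5, r₂ = 4 (distinct).
General solution: a(n) = A·(-5)^n + B·(4)^n.
From a(0) = -7: A + B = -7.
From a(1) = -4: -5A + 4B = -4.
Solving: A = - \frac{8}{3}, B = - \frac{13}{3}.
So a(n) = - \frac{8 \left(-5\right)^{n}}{3} - \frac{13 \cdot 4^{n}}{3}.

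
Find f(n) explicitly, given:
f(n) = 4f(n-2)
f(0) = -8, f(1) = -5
Characteristic equation: x² - 4 = 0, which factors as (x - (-2))(x - (2)) = 0.
Roots r₁ = -2, r₂ = 2 (distinct).
General solution: f(n) = A·(-2)^n + B·(2)^n.
From f(0) = -8: A + B = -8.
From f(1) = -5: -2A + 2B = -5.
Solving: A = - \frac{11}{4}, B = - \frac{21}{4}.
So f(n) = - \frac{11 \left(-2\right)^{n}}{4} - \frac{21 \cdot 2^{n}}{4}.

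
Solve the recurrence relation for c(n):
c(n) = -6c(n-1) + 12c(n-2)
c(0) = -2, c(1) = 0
Characteristic equation: x² + 6x - 12 = 0.
Discriminant Δ = (-6)² + 4·(12) = 84.
Roots r₁,₂ = (-6 ± √84)/2, so r₁ = -3 + \sqrt{21}, r₂ = - \sqrt{21} - 3.
General solution: c(n) = A·r₁^n + B·r₂^n.
From the initial conditions, A + B = -2 and r₁A + r₂B = 0.
Since r₁ - r₂ = √84: A = (0 - (-2)r₂)/√84 = -1 - \frac{\sqrt{21}}{7}, and B = -2 - A = -1 + \frac{\sqrt{21}}{7}.
So c(n) = \left(-1 - \frac{\sqrt{21}}{7}\right)\left(-3 + \sqrt{21}\right)^n + \left(-1 + \frac{\sqrt{21}}{7}\right)\left(- \sqrt{21} - 3\right)^n.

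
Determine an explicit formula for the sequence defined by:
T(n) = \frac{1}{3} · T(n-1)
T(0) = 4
Pure geometric recurrence with ratio \frac{1}{3}.
By induction T(n) = T(0) · (\frac{1}{3})^n = 4 \cdot 3^{- n}.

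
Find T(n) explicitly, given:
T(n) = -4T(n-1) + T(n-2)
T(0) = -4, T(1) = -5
Characteristic equation: x² + 4x - 1 = 0.
Discriminant Δ = (-4)² + 4·(1) = 20.
Roots r₁,₂ = (-4 ± √20)/2, so r₁ = -2 + \sqrt{5}, r₂ = - \sqrt{5} - 2.
General solution: T(n) = A·r₁^n + B·r₂^n.
From the initial conditions, A + B = -4 and r₁A + r₂B = -5.
Since r₁ - r₂ = √20: A = (-5 - (-4)r₂)/√20 = - \frac{13 \sqrt{5}}{10} - 2, and B = -4 - A = -2 + \frac{13 \sqrt{5}}{10}.
So T(n) = \left(- \frac{13 \sqrt{5}}{10} - 2\right)\left(-2 + \sqrt{5}\right)^n + \left(-2 + \frac{13 \sqrt{5}}{10}\right)\left(- \sqrt{5} - 2\right)^n.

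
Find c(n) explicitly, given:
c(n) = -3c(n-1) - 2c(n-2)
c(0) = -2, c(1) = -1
Characteristic equation: x² + 3x + 2 = 0, which factors as (x - (-2))(x - (-1)) = 0.
Roots r₁ = -2, r₂ = -1 (distinct).
General solution: c(n) = A·(-2)^n + B·(-1)^n.
From c(0) = -2: A + B = -2.
From c(1) = -1: -2A - B = -1.
Solving: A = 3, B = -5.
So c(n) = - 5 \left(-1\right)^{n} + 3 \left(-2\right)^{n}.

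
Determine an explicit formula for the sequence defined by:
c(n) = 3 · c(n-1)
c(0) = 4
Pure geometric recurrence with ratio 3.
By induction c(n) = c(0) · (3)^n = 4 \cdot 3^{n}.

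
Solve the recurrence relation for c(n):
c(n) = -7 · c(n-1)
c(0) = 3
Pure geometric recurrence with ratio -7.
By induction c(n) = c(0) · (-7)^n = 3 \left(-7\right)^{n}.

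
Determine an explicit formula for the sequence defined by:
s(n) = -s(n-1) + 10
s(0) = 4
First-order linear non-homogeneous.
Homogeneous solution: s_h(n) = A·(-1)^n.
Try constant particular solution s_p = K: K = -K + 10 ⇒ K = 5.
General: s(n) = A·(-1)^n + 5.
Apply s(0) = 4: A + 5 = 4 ⇒ A = -1.
So s(n) = 5 - \left(-1\right)^{n}.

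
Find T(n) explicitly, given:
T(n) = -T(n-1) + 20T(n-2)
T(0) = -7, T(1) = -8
Characteristic equation: x² + x - 20 = 0, which factors as (x - (-5))(x - (4)) = 0.
Roots r₁ = -5, r₂ = 4 (distinct).
General solution: T(n) = A·(-5)^n + B·(4)^n.
From T(0) = -7: A + B = -7.
From T(1) = -8: -5A + 4B = -8.
Solving: A = - \frac{20}{9}, B = - \frac{43}{9}.
So T(n) = - \frac{20 \left(-5\right)^{n}}{9} - \frac{43 \cdot 4^{n}}{9}.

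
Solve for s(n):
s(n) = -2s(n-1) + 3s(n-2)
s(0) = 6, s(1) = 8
Characteristic equation: x² + 2x - 3 = 0, which factors as (x - (1))(x - (-3)) = 0.
Roots r₁ = 1, r₂ = -3 (distinct).
General solution: s(n) = A·(1)^n + B·(-3)^n.
From s(0) = 6: A + B = 6.
From s(1) = 8: A - 3B = 8.
Solving: A = \frac{13}{2}, B = - \frac{1}{2}.
So s(n) = \frac{13}{2} - \frac{\left(-3\right)^{n}}{2}.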